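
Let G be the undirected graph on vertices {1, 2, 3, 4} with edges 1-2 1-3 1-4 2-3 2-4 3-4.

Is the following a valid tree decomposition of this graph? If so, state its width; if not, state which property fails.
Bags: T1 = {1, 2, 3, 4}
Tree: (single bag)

Checking the three conditions: (i) the bags cover all of {1, 2, 3, 4}; (ii) for each edge, some bag contains both endpoints; (iii) the bags containing any fixed vertex form a subtree. All hold, so the decomposition is valid with width 4 − 1 = 3.

Yes; width 3.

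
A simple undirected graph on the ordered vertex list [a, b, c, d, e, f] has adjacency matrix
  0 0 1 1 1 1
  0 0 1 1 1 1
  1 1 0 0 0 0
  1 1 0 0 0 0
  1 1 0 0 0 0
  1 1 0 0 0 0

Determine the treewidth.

2

A width-2 tree decomposition is:
Bags: B1 = {a, b, d}  B2 = {a, b, c}  B3 = {a, b, f}  B4 = {a, b, e}
Tree: B1–B2, B2–B3, B3–B4
The largest bag has 3 vertices, giving width 2; this decomposition certifies tw(G) ≤ 2. Since d–b–c–a–d is a cycle in G, G is not acyclic. Forests are exactly the graphs of treewidth ≤ 1, so tw(G) ≥ 2. The upper and lower bounds meet at 2, so that is the treewidth.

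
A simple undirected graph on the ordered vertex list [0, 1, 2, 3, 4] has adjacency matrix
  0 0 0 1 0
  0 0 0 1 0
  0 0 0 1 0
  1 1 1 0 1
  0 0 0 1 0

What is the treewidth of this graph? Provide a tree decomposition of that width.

Treewidth 1.
One such decomposition:
Bags: B1 = {3, 4}  B2 = {2, 3}  B3 = {1, 3}  B4 = {0, 3}
Tree: B1–B2, B1–B3, B2–B4

Every bag has size at most 2, so the width is 2 − 1 = 1 and tw(G) ≤ 1. Since G has at least one edge (e.g. 4–3), it is not an edgeless graph, so tw(G) ≥ 1. Therefore the treewidth is 1.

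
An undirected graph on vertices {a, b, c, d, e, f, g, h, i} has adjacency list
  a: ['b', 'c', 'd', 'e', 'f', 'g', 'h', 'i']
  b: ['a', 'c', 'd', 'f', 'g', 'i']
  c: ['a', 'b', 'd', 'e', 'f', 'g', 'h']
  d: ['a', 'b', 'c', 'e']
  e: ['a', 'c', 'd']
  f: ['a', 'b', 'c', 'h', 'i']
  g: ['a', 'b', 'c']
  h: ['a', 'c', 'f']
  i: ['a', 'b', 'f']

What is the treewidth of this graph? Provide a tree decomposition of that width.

Each bag holds 4 vertices, so the decomposition has width 3, which upper-bounds the treewidth. Conversely, {a, c, d, e} is a clique of size 4, and the vertices of any clique must share a bag in every tree decomposition; so some bag has ≥ 4 vertices and tw(G) ≥ 3. Combining the bounds, tw(G) = 3.

Treewidth 3.
One such decomposition:
Bags: B1 = {a, b, f, i}  B2 = {a, b, c, f}  B3 = {a, b, c, g}  B4 = {a, b, c, d}  B5 = {a, c, d, e}  B6 = {a, c, f, h}
Tree: B1–B2, B2–B3, B3–B4, B4–B5, B2–B6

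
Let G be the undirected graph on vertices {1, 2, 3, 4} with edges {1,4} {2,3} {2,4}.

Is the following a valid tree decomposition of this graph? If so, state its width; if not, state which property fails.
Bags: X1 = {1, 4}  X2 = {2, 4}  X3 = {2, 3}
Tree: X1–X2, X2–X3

Every vertex of G appears in some bag (union = {1, 2, 3, 4}); every edge is covered by a bag; and for each vertex v the set of bags containing v is connected in the bag tree. The decomposition is therefore valid. The largest bag has 2 vertices, so the width is 1.

Yes; width 1.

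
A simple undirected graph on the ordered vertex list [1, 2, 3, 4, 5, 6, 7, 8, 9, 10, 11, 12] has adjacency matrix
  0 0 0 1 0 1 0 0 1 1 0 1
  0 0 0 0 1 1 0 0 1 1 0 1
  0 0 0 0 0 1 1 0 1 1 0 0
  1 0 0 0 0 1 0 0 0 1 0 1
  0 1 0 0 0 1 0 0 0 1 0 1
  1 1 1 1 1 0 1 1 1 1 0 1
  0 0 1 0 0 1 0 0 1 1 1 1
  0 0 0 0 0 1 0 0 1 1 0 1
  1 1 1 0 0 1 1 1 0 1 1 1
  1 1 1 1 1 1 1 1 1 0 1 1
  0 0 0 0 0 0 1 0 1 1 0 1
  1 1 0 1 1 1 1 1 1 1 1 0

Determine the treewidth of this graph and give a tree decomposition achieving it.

Treewidth 4.
One such decomposition:
Bags: B1 = {7, 9, 10, 11, 12}  B2 = {6, 7, 9, 10, 12}  B3 = {2, 6, 9, 10, 12}  B4 = {3, 6, 7, 9, 10}  B5 = {1, 6, 9, 10, 12}  B6 = {1, 4, 6, 10, 12}  B7 = {2, 5, 6, 10, 12}  B8 = {6, 8, 9, 10, 12}
Tree: B1–B2, B2–B3, B2–B4, B2–B5, B5–B6, B3–B7, B3–B8

Every bag has size at most 5, so the width is 5 − 1 = 4 and tw(G) ≤ 4. For the lower bound, the 5 vertices {7, 9, 10, 11, 12} are pairwise adjacent, and any tree decomposition puts a clique entirely inside one bag — forcing width ≥ 4. Hence tw(G) = 4 exactly.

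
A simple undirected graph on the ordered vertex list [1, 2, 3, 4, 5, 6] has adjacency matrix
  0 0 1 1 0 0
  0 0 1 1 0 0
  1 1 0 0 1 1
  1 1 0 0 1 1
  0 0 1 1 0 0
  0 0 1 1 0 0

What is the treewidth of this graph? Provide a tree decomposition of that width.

Treewidth 2.
Bags: B1 = {2, 3, 4}  B2 = {1, 3, 4}  B3 = {3, 4, 5}  B4 = {3, 4, 6}
Tree: B1–B2, B2–B3, B3–B4

The largest bag has 3 vertices, giving width 2; this decomposition certifies tw(G) ≤ 2. The edges 2–4–1–3–2 form a cycle, so G is not a tree and its treewidth is at least 2. The upper and lower bounds meet at 2, so that is the treewidth.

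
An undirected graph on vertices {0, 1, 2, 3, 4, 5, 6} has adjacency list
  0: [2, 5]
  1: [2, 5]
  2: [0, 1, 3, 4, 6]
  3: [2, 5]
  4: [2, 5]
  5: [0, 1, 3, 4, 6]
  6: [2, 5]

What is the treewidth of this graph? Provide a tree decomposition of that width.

Treewidth 2.
One such decomposition:
Bags: B1 = {1, 2, 5}  B2 = {2, 3, 5}  B3 = {0, 2, 5}  B4 = {2, 4, 5}  B5 = {2, 5, 6}
Tree: B1–B2, B2–B3, B3–B4, B4–B5

The largest bag has 3 vertices, giving width 2; this decomposition certifies tw(G) ≤ 2. Since 2–1–5–3–2 is a cycle in G, G is not acyclic. Forests are exactly the graphs of treewidth ≤ 1, so tw(G) ≥ 2. Hence tw(G) = 2 exactly.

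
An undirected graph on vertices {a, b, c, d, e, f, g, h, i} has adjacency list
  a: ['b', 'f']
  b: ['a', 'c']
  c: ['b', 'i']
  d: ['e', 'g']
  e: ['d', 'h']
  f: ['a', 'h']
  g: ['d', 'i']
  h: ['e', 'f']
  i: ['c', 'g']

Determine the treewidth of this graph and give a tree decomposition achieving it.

The largest bag has 3 vertices, giving width 2; this decomposition certifies tw(G) ≤ 2. For the lower bound, G contains the cycle a–b–c–i–g–d–e–h–f–a, so G is not a forest; only forests have treewidth ≤ 1, hence tw(G) ≥ 2. Therefore the treewidth is 2.

Treewidth 2.
One optimal decomposition is:
Bags: B1 = {a, b, c}  B2 = {a, c, i}  B3 = {a, g, i}  B4 = {a, d, g}  B5 = {a, d, e}  B6 = {a, e, h}  B7 = {a, f, h}
Tree: B1–B2, B2–B3, B3–B4, B4–B5, B5–B6, B6–B7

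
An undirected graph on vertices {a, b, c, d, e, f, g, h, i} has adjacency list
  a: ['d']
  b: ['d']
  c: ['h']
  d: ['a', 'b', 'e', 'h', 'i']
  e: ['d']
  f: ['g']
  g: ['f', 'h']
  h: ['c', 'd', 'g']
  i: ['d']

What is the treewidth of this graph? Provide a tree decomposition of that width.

The largest bag has 2 vertices, giving width 1; this decomposition certifies tw(G) ≤ 1. G has an edge, so its treewidth is at least 1. The upper and lower bounds meet at 1, so that is the treewidth.

Treewidth 1.
One optimal decomposition is:
Bags: B1 = {g, h}  B2 = {d, h}  B3 = {b, d}  B4 = {d, i}  B5 = {a, d}  B6 = {f, g}  B7 = {d, e}  B8 = {c, h}
Tree: B1–B2, B2–B3, B3–B4, B3–B5, B1–B6, B5–B7, B2–B8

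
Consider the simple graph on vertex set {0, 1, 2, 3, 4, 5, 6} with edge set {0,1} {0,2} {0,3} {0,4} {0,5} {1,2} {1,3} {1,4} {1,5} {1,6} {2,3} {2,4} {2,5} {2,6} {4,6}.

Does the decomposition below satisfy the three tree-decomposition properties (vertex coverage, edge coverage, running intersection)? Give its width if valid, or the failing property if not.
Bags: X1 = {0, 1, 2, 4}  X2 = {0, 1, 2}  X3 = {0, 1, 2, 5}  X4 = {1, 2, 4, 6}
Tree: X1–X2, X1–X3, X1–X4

A tree decomposition must satisfy three properties: every vertex lies in some bag; for every edge, both endpoints lie together in some bag; and for every vertex, the bags containing it form a connected subtree. Here vertex 3 appears in no bag, so the decomposition is invalid.

No — vertex 3 appears in no bag.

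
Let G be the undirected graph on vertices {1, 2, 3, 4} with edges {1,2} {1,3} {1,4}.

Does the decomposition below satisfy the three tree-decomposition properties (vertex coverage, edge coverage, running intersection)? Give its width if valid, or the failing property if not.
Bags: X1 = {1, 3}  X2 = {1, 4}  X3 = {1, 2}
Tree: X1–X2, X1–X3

Every vertex of G appears in some bag (union = {1, 2, 3, 4}); every edge is covered by a bag; and for each vertex v the set of bags containing v is connected in the bag tree. The decomposition is therefore valid. The largest bag has 2 vertices, so the width is 1.

Yes; width 1.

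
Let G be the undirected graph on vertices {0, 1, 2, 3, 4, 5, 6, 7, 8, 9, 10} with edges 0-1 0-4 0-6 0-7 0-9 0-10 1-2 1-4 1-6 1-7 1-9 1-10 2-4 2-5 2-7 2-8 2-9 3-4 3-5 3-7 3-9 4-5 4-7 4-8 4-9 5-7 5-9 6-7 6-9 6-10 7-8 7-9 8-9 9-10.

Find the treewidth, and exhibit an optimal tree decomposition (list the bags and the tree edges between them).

The largest bag has 5 vertices, giving width 4; this decomposition certifies tw(G) ≤ 4. For the lower bound, the 5 vertices {0, 1, 6, 9, 10} are pairwise adjacent, and any tree decomposition puts a clique entirely inside one bag — forcing width ≥ 4. The upper and lower bounds meet at 4, so that is the treewidth.

Treewidth 4.
Bags: B1 = {1, 2, 4, 7, 9}  B2 = {0, 1, 4, 7, 9}  B3 = {0, 1, 6, 7, 9}  B4 = {2, 4, 7, 8, 9}  B5 = {2, 4, 5, 7, 9}  B6 = {3, 4, 5, 7, 9}  B7 = {0, 1, 6, 9, 10}
Tree: B1–B2, B2–B3, B1–B4, B4–B5, B5–B6, B3–B7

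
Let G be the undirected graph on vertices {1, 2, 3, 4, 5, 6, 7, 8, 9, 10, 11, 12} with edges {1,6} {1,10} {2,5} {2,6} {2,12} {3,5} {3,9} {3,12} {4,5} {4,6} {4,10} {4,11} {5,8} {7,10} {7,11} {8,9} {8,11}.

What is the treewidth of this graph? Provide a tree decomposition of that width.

Every bag has size at most 4, so the width is 4 − 1 = 3 and tw(G) ≤ 3. For the lower bound: the 4 vertex sets {1,7,10}, {11}, {4}, {2,5,6,8} are disjoint, each induces a connected subgraph, and every pair is joined by at least one edge of G. Contracting each set to a single vertex therefore yields K_{4} as a minor, and since treewidth is minor-monotone, tw(G) ≥ tw(K_{4}) = 3. Combining the bounds, tw(G) = 3.

Treewidth 3.
One optimal decomposition is:
Bags: B1 = {1, 7, 10, 11}  B2 = {1, 4, 10, 11}  B3 = {1, 4, 6, 11}  B4 = {4, 6, 8, 11}  B5 = {4, 5, 6, 8}  B6 = {2, 5, 6, 8}  B7 = {2, 5, 8, 9}  B8 = {2, 3, 5, 9}  B9 = {2, 3, 9, 12}
Tree: B1–B2, B2–B3, B3–B4, B4–B5, B5–B6, B6–B7, B7–B8, B8–B9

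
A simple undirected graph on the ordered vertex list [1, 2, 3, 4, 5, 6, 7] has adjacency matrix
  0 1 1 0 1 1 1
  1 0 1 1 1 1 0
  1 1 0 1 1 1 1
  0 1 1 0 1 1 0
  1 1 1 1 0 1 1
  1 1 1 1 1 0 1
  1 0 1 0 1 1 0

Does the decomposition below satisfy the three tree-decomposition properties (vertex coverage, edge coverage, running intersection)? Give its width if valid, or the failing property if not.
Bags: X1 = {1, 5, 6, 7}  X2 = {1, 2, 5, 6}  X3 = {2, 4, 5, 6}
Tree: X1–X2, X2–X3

No — vertex 3 appears in no bag.

A tree decomposition must satisfy three properties: every vertex lies in some bag; for every edge, both endpoints lie together in some bag; and for every vertex, the bags containing it form a connected subtree. Here vertex 3 appears in no bag, so the decomposition is invalid.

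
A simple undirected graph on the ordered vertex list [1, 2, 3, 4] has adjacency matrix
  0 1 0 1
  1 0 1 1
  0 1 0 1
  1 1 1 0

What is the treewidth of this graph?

2

A width-2 tree decomposition is:
Bags: B1 = {2, 3, 4}  B2 = {1, 2, 4}
Tree: B1–B2
Every bag has size at most 3, so the width is 3 − 1 = 2 and tw(G) ≤ 2. On the other hand G contains the 3-clique {1, 2, 4}. A clique must lie in a single bag of any decomposition, so no decomposition can have width below 2. Hence tw(G) = 2 exactly.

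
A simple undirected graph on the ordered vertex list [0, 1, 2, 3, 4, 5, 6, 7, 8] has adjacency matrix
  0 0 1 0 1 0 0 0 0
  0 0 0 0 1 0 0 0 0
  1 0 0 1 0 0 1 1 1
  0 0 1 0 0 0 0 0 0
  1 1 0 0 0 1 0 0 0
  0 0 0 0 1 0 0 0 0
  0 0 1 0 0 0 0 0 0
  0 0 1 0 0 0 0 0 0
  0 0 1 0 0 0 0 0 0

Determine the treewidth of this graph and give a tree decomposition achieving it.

Treewidth 1.
One optimal decomposition is:
Bags: B1 = {2, 7}  B2 = {0, 2}  B3 = {2, 3}  B4 = {2, 8}  B5 = {0, 4}  B6 = {1, 4}  B7 = {4, 5}  B8 = {2, 6}
Tree: B1–B2, B1–B3, B2–B4, B2–B5, B5–B6, B6–B7, B2–B8

The largest bag has 2 vertices, giving width 1; this decomposition certifies tw(G) ≤ 1. G has an edge, so its treewidth is at least 1. Combining the bounds, tw(G) = 1.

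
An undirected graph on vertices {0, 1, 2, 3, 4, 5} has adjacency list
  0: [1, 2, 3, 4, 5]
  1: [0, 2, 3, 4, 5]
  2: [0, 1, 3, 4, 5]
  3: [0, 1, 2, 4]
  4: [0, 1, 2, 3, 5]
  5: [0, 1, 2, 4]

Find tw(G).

4

A width-4 tree decomposition is:
Bags: B1 = {0, 1, 2, 4, 5}  B2 = {0, 1, 2, 3, 4}
Tree: B1–B2
Every bag has size at most 5, so the width is 5 − 1 = 4 and tw(G) ≤ 4. On the other hand G contains the 5-clique {0, 1, 2, 3, 4}. A clique must lie in a single bag of any decomposition, so no decomposition can have width below 4. The upper and lower bounds meet at 4, so that is the treewidth.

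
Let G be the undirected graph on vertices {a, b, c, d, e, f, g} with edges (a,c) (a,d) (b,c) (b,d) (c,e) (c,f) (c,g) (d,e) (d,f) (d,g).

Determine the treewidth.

2

A width-2 tree decomposition is:
Bags: B1 = {a, c, d}  B2 = {c, d, g}  B3 = {c, d, f}  B4 = {c, d, e}  B5 = {b, c, d}
Tree: B1–B2, B2–B3, B3–B4, B4–B5
The largest bag has 3 vertices, giving width 2; this decomposition certifies tw(G) ≤ 2. The edges c–a–d–g–c form a cycle, so G is not a tree and its treewidth is at least 2. Therefore the treewidth is 2.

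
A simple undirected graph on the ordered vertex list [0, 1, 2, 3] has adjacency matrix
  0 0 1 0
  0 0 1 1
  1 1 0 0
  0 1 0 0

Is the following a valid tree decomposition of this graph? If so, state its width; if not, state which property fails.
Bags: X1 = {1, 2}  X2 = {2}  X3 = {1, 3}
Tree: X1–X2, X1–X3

No — vertex 0 appears in no bag.

A tree decomposition must satisfy three properties: every vertex lies in some bag; for every edge, both endpoints lie together in some bag; and for every vertex, the bags containing it form a connected subtree. Here vertex 0 appears in no bag, so the decomposition is invalid.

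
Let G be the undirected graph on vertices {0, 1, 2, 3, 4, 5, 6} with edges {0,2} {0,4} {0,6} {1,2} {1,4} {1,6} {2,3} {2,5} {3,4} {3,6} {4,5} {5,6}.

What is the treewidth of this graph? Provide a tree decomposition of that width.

Every bag has size at most 4, so the width is 4 − 1 = 3 and tw(G) ≤ 3. For the lower bound: the 4 vertex sets {2,3}, {1,6}, {4}, {0} are disjoint, each induces a connected subgraph, and every pair is joined by at least one edge of G. Contracting each set to a single vertex therefore yields K_{4} as a minor, and since treewidth is minor-monotone, tw(G) ≥ tw(K_{4}) = 3. Hence tw(G) = 3 exactly.

Treewidth 3.
One optimal decomposition is:
Bags: B1 = {2, 3, 4, 6}  B2 = {1, 2, 4, 6}  B3 = {0, 2, 4, 6}  B4 = {2, 4, 5, 6}
Tree: B1–B2, B2–B3, B3–B4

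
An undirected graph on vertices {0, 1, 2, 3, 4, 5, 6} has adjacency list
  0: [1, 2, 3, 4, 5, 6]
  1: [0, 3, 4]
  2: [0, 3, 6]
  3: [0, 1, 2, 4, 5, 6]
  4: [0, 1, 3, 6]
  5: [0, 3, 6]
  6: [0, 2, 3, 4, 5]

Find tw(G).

3

A width-3 tree decomposition is:
Bags: B1 = {0, 3, 4, 6}  B2 = {0, 2, 3, 6}  B3 = {0, 3, 5, 6}  B4 = {0, 1, 3, 4}
Tree: B1–B2, B1–B3, B1–B4
Each bag holds 4 vertices, so the decomposition has width 3, which upper-bounds the treewidth. On the other hand G contains the 4-clique {0, 1, 3, 4}. A clique must lie in a single bag of any decomposition, so no decomposition can have width below 3. The upper and lower bounds meet at 3, so that is the treewidth.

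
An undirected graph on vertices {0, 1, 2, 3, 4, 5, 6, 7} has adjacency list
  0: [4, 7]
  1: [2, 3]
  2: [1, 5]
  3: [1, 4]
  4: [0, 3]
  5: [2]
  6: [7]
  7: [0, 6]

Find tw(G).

A width-1 tree decomposition is:
Bags: B1 = {6, 7}  B2 = {0, 7}  B3 = {0, 4}  B4 = {3, 4}  B5 = {1, 3}  B6 = {1, 2}  B7 = {2, 5}
Tree: B1–B2, B2–B3, B3–B4, B4–B5, B5–B6, B6–B7
The largest bag has 2 vertices, giving width 1; this decomposition certifies tw(G) ≤ 1. G has an edge, so its treewidth is at least 1. The upper and lower bounds meet at 1, so that is the treewidth.

1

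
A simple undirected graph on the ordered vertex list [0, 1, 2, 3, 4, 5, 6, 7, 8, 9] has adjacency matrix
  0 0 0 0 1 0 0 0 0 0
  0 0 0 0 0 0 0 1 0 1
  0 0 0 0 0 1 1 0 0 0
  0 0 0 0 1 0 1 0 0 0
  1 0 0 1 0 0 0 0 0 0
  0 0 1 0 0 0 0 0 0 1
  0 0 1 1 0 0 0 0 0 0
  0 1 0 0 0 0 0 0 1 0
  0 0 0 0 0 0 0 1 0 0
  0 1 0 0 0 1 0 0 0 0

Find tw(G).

1

A width-1 tree decomposition is:
Bags: B1 = {7, 8}  B2 = {1, 7}  B3 = {1, 9}  B4 = {5, 9}  B5 = {2, 5}  B6 = {2, 6}  B7 = {3, 6}  B8 = {3, 4}  B9 = {0, 4}
Tree: B1–B2, B2–B3, B3–B4, B4–B5, B5–B6, B6–B7, B7–B8, B8–B9
Each bag holds 2 vertices, so the decomposition has width 1, which upper-bounds the treewidth. G has an edge, so its treewidth is at least 1. The upper and lower bounds meet at 1, so that is the treewidth.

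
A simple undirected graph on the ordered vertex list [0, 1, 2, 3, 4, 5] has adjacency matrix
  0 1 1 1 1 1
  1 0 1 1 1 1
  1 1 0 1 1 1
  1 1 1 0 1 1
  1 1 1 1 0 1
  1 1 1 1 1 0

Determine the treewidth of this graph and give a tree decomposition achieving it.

Treewidth 5.
Bags: B1 = {0, 1, 2, 3, 4, 5}
Tree: (single bag)

With just one bag of size 6, the width is 6 − 1 = 5, so tw(G) ≤ 5. On the other hand G contains the 6-clique {0, 1, 2, 3, 4, 5}. A clique must lie in a single bag of any decomposition, so no decomposition can have width below 5. The upper and lower bounds meet at 5, so that is the treewidth.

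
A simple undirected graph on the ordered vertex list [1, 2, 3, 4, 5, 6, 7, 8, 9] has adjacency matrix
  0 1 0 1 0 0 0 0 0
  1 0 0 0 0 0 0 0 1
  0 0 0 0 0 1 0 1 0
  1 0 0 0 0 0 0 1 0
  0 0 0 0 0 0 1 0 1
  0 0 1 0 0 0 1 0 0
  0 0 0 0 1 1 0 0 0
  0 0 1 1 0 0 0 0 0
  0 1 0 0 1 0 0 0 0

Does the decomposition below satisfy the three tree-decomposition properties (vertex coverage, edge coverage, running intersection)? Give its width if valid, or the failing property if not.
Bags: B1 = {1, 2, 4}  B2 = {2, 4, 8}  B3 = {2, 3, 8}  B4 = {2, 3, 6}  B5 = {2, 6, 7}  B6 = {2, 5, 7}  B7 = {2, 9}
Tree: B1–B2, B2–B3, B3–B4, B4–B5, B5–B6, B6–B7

A tree decomposition must satisfy three properties: every vertex lies in some bag; for every edge, both endpoints lie together in some bag; and for every vertex, the bags containing it form a connected subtree. Here edge (5,9) lies in no bag, so the decomposition is invalid.

No — edge (5,9) lies in no bag.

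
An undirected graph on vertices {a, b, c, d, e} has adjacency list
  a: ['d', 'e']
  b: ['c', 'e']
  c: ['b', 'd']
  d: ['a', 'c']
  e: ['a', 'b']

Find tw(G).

2

A width-2 tree decomposition is:
Bags: B1 = {a, c, d}  B2 = {a, c, e}  B3 = {b, c, e}
Tree: B1–B2, B2–B3
The largest bag has 3 vertices, giving width 2; this decomposition certifies tw(G) ≤ 2. Since c–d–a–e–b–c is a cycle in G, G is not acyclic. Forests are exactly the graphs of treewidth ≤ 1, so tw(G) ≥ 2. Combining the bounds, tw(G) = 2.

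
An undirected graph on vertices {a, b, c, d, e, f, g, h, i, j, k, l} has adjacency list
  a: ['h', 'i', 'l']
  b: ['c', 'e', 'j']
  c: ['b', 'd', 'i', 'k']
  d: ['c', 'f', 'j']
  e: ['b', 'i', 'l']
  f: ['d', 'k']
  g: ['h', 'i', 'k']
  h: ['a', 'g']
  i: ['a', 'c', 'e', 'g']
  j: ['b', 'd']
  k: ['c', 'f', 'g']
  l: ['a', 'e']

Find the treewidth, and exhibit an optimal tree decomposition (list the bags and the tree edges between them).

Treewidth 3.
One such decomposition:
Bags: B1 = {a, e, h, l}  B2 = {a, e, h, i}  B3 = {e, g, h, i}  B4 = {b, e, g, i}  B5 = {b, c, g, i}  B6 = {b, c, g, k}  B7 = {b, c, j, k}  B8 = {c, d, j, k}  B9 = {d, f, j, k}
Tree: B1–B2, B2–B3, B3–B4, B4–B5, B5–B6, B6–B7, B7–B8, B8–B9

Each bag holds 4 vertices, so the decomposition has width 3, which upper-bounds the treewidth. For the lower bound: the 4 vertex sets {a,h,l}, {e}, {i}, {b,c,g,k} are disjoint, each induces a connected subgraph, and every pair is joined by at least one edge of G. Contracting each set to a single vertex therefore yields K_{4} as a minor, and since treewidth is minor-monotone, tw(G) ≥ tw(K_{4}) = 3. The upper and lower bounds meet at 3, so that is the treewidth.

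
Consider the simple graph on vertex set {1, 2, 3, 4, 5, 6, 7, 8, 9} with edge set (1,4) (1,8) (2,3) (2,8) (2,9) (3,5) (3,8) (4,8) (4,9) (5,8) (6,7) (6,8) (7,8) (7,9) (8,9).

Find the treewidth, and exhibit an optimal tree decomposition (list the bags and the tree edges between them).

Each bag holds 3 vertices, so the decomposition has width 2, which upper-bounds the treewidth. For the lower bound, the 3 vertices {1, 4, 8} are pairwise adjacent, and any tree decomposition puts a clique entirely inside one bag — forcing width ≥ 2. Hence tw(G) = 2 exactly.

Treewidth 2.
Bags: B1 = {2, 8, 9}  B2 = {7, 8, 9}  B3 = {2, 3, 8}  B4 = {4, 8, 9}  B5 = {3, 5, 8}  B6 = {1, 4, 8}  B7 = {6, 7, 8}
Tree: B1–B2, B1–B3, B2–B4, B3–B5, B4–B6, B2–B7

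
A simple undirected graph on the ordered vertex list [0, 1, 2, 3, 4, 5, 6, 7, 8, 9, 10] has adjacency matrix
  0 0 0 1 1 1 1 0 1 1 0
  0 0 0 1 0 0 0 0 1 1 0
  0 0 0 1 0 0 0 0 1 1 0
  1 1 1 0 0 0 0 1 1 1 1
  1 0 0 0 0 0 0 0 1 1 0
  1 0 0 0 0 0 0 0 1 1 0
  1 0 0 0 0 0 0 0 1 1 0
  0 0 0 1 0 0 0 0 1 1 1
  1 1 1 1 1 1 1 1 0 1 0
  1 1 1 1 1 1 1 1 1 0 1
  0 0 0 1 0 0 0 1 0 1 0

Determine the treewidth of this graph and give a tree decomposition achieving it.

Each bag holds 4 vertices, so the decomposition has width 3, which upper-bounds the treewidth. Conversely, {0, 3, 8, 9} is a clique of size 4, and the vertices of any clique must share a bag in every tree decomposition; so some bag has ≥ 4 vertices and tw(G) ≥ 3. The upper and lower bounds meet at 3, so that is the treewidth.

Treewidth 3.
Bags: B1 = {0, 3, 8, 9}  B2 = {0, 5, 8, 9}  B3 = {0, 6, 8, 9}  B4 = {0, 4, 8, 9}  B5 = {2, 3, 8, 9}  B6 = {3, 7, 8, 9}  B7 = {1, 3, 8, 9}  B8 = {3, 7, 9, 10}
Tree: B1–B2, B2–B3, B1–B4, B1–B5, B1–B6, B6–B7, B6–B8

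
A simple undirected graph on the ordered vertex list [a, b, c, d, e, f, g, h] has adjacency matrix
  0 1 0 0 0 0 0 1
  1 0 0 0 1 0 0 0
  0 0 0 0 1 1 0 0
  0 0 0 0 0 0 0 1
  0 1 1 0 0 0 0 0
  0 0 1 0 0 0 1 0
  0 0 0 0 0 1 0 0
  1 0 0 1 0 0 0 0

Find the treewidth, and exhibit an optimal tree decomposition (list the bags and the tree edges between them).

Every bag has size at most 2, so the width is 2 − 1 = 1 and tw(G) ≤ 1. Since G has at least one edge (e.g. d–h), it is not an edgeless graph, so tw(G) ≥ 1. Combining the bounds, tw(G) = 1.

Treewidth 1.
One optimal decomposition is:
Bags: B1 = {d, h}  B2 = {a, h}  B3 = {a, b}  B4 = {b, e}  B5 = {c, e}  B6 = {c, f}  B7 = {f, g}
Tree: B1–B2, B2–B3, B3–B4, B4–B5, B5–B6, B6–B7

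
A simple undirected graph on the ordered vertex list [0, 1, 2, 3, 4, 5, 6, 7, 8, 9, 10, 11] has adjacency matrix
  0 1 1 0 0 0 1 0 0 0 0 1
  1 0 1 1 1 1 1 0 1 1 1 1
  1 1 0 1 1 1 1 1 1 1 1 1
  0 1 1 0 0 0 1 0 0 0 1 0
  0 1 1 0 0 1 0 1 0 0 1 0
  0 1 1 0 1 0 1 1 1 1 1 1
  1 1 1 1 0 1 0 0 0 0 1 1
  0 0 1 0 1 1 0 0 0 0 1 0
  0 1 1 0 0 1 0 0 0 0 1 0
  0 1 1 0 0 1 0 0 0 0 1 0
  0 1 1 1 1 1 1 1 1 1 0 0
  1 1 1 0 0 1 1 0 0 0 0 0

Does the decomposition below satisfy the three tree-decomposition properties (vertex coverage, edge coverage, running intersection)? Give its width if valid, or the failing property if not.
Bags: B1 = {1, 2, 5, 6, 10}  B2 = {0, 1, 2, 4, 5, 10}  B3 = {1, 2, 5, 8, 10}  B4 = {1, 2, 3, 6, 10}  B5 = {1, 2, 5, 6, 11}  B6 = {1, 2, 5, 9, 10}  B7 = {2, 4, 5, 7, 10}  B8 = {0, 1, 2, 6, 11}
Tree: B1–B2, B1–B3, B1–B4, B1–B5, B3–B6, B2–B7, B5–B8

No — bags containing vertex 0 are not connected in the tree.

A tree decomposition must satisfy three properties: every vertex lies in some bag; for every edge, both endpoints lie together in some bag; and for every vertex, the bags containing it form a connected subtree. Here bags containing vertex 0 are not connected in the tree, so the decomposition is invalid.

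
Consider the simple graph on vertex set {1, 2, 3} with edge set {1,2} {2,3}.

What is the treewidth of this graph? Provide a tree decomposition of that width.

Treewidth 1.
One optimal decomposition is:
Bags: B1 = {1, 2}  B2 = {2, 3}
Tree: B1–B2

Each bag holds 2 vertices, so the decomposition has width 1, which upper-bounds the treewidth. G has an edge, so its treewidth is at least 1. Hence tw(G) = 1 exactly.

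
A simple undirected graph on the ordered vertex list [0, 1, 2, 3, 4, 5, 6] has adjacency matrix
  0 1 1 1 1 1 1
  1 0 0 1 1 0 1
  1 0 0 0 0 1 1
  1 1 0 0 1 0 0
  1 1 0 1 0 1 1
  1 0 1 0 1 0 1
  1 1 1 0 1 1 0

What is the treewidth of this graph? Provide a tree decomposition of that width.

The largest bag has 4 vertices, giving width 3; this decomposition certifies tw(G) ≤ 3. Conversely, {0, 2, 5, 6} is a clique of size 4, and the vertices of any clique must share a bag in every tree decomposition; so some bag has ≥ 4 vertices and tw(G) ≥ 3. Hence tw(G) = 3 exactly.

Treewidth 3.
One optimal decomposition is:
Bags: B1 = {0, 4, 5, 6}  B2 = {0, 1, 4, 6}  B3 = {0, 1, 3, 4}  B4 = {0, 2, 5, 6}
Tree: B1–B2, B2–B3, B1–B4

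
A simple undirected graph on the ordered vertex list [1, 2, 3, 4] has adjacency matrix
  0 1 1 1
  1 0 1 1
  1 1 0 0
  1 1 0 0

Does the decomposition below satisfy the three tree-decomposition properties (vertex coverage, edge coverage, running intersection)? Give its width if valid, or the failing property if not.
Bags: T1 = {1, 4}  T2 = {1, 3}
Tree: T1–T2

No — vertex 2 appears in no bag.

A tree decomposition must satisfy three properties: every vertex lies in some bag; for every edge, both endpoints lie together in some bag; and for every vertex, the bags containing it form a connected subtree. Here vertex 2 appears in no bag, so the decomposition is invalid.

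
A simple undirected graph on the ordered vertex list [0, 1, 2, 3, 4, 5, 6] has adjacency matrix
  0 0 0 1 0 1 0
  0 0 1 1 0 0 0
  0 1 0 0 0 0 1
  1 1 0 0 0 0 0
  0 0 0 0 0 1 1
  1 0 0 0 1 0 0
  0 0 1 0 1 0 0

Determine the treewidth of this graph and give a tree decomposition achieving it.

Treewidth 2.
One optimal decomposition is:
Bags: B1 = {0, 1, 3}  B2 = {0, 1, 5}  B3 = {1, 4, 5}  B4 = {1, 4, 6}  B5 = {1, 2, 6}
Tree: B1–B2, B2–B3, B3–B4, B4–B5

Each bag holds 3 vertices, so the decomposition has width 2, which upper-bounds the treewidth. For the lower bound, G contains the cycle 1–3–0–5–4–6–2–1, so G is not a forest; only forests have treewidth ≤ 1, hence tw(G) ≥ 2. Hence tw(G) = 2 exactly.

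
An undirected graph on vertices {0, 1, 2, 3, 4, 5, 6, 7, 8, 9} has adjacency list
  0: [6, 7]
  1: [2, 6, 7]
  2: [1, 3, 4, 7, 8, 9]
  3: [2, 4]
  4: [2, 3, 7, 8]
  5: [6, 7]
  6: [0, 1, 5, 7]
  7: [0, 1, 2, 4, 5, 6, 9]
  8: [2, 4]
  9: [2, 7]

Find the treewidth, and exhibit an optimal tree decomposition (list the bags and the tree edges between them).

Treewidth 2.
Bags: B1 = {2, 4, 7}  B2 = {2, 7, 9}  B3 = {1, 2, 7}  B4 = {2, 3, 4}  B5 = {1, 6, 7}  B6 = {5, 6, 7}  B7 = {2, 4, 8}  B8 = {0, 6, 7}
Tree: B1–B2, B2–B3, B1–B4, B3–B5, B5–B6, B4–B7, B6–B8

Every bag has size at most 3, so the width is 3 − 1 = 2 and tw(G) ≤ 2. Conversely, {2, 4, 8} is a clique of size 3, and the vertices of any clique must share a bag in every tree decomposition; so some bag has ≥ 3 vertices and tw(G) ≥ 2. Combining the bounds, tw(G) = 2.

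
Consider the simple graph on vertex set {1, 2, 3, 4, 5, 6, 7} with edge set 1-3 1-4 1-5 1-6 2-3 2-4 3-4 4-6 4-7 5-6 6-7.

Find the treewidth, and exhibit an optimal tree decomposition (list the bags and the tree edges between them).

Treewidth 2.
Bags: B1 = {1, 3, 4}  B2 = {2, 3, 4}  B3 = {1, 4, 6}  B4 = {1, 5, 6}  B5 = {4, 6, 7}
Tree: B1–B2, B1–B3, B3–B4, B3–B5

Every bag has size at most 3, so the width is 3 − 1 = 2 and tw(G) ≤ 2. Conversely, {1, 3, 4} is a clique of size 3, and the vertices of any clique must share a bag in every tree decomposition; so some bag has ≥ 3 vertices and tw(G) ≥ 2. Therefore the treewidth is 2.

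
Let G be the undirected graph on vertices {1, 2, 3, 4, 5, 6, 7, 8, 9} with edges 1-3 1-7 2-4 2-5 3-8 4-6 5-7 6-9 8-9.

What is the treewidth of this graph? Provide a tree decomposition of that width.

Treewidth 2.
One optimal decomposition is:
Bags: B1 = {2, 4, 6}  B2 = {2, 6, 9}  B3 = {2, 8, 9}  B4 = {2, 3, 8}  B5 = {1, 2, 3}  B6 = {1, 2, 7}  B7 = {2, 5, 7}
Tree: B1–B2, B2–B3, B3–B4, B4–B5, B5–B6, B6–B7

Every bag has size at most 3, so the width is 3 − 1 = 2 and tw(G) ≤ 2. The edges 2–4–6–9–8–3–1–7–5–2 form a cycle, so G is not a tree and its treewidth is at least 2. Combining the bounds, tw(G) = 2.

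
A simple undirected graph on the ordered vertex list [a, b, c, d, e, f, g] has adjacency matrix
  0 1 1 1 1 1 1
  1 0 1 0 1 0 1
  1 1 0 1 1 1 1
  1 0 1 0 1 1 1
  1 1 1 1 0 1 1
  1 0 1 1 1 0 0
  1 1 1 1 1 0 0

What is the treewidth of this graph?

A width-4 tree decomposition is:
Bags: B1 = {a, c, d, e, g}  B2 = {a, b, c, e, g}  B3 = {a, c, d, e, f}
Tree: B1–B2, B1–B3
Every bag has size at most 5, so the width is 5 − 1 = 4 and tw(G) ≤ 4. Conversely, {a, c, d, e, g} is a clique of size 5, and the vertices of any clique must share a bag in every tree decomposition; so some bag has ≥ 5 vertices and tw(G) ≥ 4. Hence tw(G) = 4 exactly.

4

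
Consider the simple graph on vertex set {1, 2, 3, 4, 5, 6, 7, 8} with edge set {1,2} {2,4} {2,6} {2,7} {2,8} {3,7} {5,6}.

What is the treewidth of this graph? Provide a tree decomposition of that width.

Treewidth 1.
One such decomposition:
Bags: B1 = {2, 7}  B2 = {2, 6}  B3 = {2, 4}  B4 = {1, 2}  B5 = {5, 6}  B6 = {2, 8}  B7 = {3, 7}
Tree: B1–B2, B1–B3, B1–B4, B2–B5, B2–B6, B1–B7

Every bag has size at most 2, so the width is 2 − 1 = 1 and tw(G) ≤ 1. Any graph with an edge has treewidth ≥ 1, and G has the edge 7–2. Combining the bounds, tw(G) = 1.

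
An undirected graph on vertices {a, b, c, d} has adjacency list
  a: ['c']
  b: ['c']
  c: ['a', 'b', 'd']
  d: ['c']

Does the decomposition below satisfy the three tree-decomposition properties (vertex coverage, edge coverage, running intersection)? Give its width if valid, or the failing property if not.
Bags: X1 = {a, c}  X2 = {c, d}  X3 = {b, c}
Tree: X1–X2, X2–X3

Every vertex of G appears in some bag (union = {a, b, c, d}); every edge is covered by a bag; and for each vertex v the set of bags containing v is connected in the bag tree. The decomposition is therefore valid. The largest bag has 2 vertices, so the width is 1.

Yes; width 1.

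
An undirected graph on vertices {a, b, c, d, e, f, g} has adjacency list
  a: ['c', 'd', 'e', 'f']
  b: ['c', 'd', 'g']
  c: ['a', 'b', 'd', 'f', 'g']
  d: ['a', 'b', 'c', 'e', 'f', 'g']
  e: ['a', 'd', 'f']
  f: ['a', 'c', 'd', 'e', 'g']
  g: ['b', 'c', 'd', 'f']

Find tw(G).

3

A width-3 tree decomposition is:
Bags: B1 = {c, d, f, g}  B2 = {a, c, d, f}  B3 = {a, d, e, f}  B4 = {b, c, d, g}
Tree: B1–B2, B2–B3, B1–B4
The largest bag has 4 vertices, giving width 3; this decomposition certifies tw(G) ≤ 3. On the other hand G contains the 4-clique {a, d, e, f}. A clique must lie in a single bag of any decomposition, so no decomposition can have width below 3. The upper and lower bounds meet at 3, so that is the treewidth.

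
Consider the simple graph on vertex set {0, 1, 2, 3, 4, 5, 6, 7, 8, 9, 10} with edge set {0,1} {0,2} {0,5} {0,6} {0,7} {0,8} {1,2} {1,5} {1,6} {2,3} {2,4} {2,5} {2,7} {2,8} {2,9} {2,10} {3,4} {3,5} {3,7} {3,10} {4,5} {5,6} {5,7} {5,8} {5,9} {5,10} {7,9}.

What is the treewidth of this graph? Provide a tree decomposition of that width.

Treewidth 3.
One optimal decomposition is:
Bags: B1 = {0, 1, 2, 5}  B2 = {0, 2, 5, 7}  B3 = {2, 3, 5, 7}  B4 = {2, 3, 5, 10}  B5 = {0, 1, 5, 6}  B6 = {2, 3, 4, 5}  B7 = {0, 2, 5, 8}  B8 = {2, 5, 7, 9}
Tree: B1–B2, B2–B3, B3–B4, B1–B5, B4–B6, B2–B7, B3–B8

The largest bag has 4 vertices, giving width 3; this decomposition certifies tw(G) ≤ 3. Conversely, {0, 2, 5, 8} is a clique of size 4, and the vertices of any clique must share a bag in every tree decomposition; so some bag has ≥ 4 vertices and tw(G) ≥ 3. The upper and lower bounds meet at 3, so that is the treewidth.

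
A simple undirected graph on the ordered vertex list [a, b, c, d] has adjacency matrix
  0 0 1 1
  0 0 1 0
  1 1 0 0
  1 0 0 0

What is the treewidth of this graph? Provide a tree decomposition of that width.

Treewidth 1.
Bags: B1 = {b, c}  B2 = {a, c}  B3 = {a, d}
Tree: B1–B2, B2–B3

Each bag holds 2 vertices, so the decomposition has width 1, which upper-bounds the treewidth. Since G has at least one edge (e.g. b–c), it is not an edgeless graph, so tw(G) ≥ 1. Hence tw(G) = 1 exactly.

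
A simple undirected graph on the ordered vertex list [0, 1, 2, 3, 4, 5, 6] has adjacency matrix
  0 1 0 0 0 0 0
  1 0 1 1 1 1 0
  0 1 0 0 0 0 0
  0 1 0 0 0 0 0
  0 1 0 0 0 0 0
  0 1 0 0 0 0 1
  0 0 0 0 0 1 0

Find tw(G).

A width-1 tree decomposition is:
Bags: B1 = {1, 3}  B2 = {0, 1}  B3 = {1, 5}  B4 = {5, 6}  B5 = {1, 4}  B6 = {1, 2}
Tree: B1–B2, B2–B3, B3–B4, B3–B5, B3–B6
The largest bag has 2 vertices, giving width 1; this decomposition certifies tw(G) ≤ 1. Any graph with an edge has treewidth ≥ 1, and G has the edge 1–3. The upper and lower bounds meet at 1, so that is the treewidth.

1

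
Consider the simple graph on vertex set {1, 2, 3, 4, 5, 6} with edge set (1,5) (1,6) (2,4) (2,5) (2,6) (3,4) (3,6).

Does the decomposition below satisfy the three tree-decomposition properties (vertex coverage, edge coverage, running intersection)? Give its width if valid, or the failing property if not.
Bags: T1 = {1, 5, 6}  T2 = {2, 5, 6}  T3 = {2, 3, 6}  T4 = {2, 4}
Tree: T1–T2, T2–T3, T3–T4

A tree decomposition must satisfy three properties: every vertex lies in some bag; for every edge, both endpoints lie together in some bag; and for every vertex, the bags containing it form a connected subtree. Here edge (3,4) lies in no bag, so the decomposition is invalid.

No — edge (3,4) lies in no bag.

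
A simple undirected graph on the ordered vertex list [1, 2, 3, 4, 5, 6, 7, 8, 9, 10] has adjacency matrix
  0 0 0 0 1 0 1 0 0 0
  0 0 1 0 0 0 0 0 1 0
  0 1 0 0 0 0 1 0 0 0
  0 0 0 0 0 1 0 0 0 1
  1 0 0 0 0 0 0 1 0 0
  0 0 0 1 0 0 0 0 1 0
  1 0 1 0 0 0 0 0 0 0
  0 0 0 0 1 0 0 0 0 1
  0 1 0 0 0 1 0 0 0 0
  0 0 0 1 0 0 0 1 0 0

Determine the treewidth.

2

A width-2 tree decomposition is:
Bags: B1 = {2, 6, 9}  B2 = {2, 4, 6}  B3 = {2, 4, 10}  B4 = {2, 8, 10}  B5 = {2, 5, 8}  B6 = {1, 2, 5}  B7 = {1, 2, 7}  B8 = {2, 3, 7}
Tree: B1–B2, B2–B3, B3–B4, B4–B5, B5–B6, B6–B7, B7–B8
The largest bag has 3 vertices, giving width 2; this decomposition certifies tw(G) ≤ 2. Since 2–9–6–4–10–8–5–1–7–3–2 is a cycle in G, G is not acyclic. Forests are exactly the graphs of treewidth ≤ 1, so tw(G) ≥ 2. Therefore the treewidth is 2.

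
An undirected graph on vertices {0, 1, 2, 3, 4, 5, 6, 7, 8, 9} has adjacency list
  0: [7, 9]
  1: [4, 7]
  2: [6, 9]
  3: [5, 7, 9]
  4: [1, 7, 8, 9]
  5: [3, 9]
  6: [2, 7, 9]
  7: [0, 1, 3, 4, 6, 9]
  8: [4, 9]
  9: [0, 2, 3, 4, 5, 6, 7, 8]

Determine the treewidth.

2

A width-2 tree decomposition is:
Bags: B1 = {0, 7, 9}  B2 = {3, 7, 9}  B3 = {4, 7, 9}  B4 = {3, 5, 9}  B5 = {6, 7, 9}  B6 = {1, 4, 7}  B7 = {4, 8, 9}  B8 = {2, 6, 9}
Tree: B1–B2, B1–B3, B2–B4, B3–B5, B3–B6, B3–B7, B5–B8
Each bag holds 3 vertices, so the decomposition has width 2, which upper-bounds the treewidth. Conversely, {1, 4, 7} is a clique of size 3, and the vertices of any clique must share a bag in every tree decomposition; so some bag has ≥ 3 vertices and tw(G) ≥ 2. Hence tw(G) = 2 exactly.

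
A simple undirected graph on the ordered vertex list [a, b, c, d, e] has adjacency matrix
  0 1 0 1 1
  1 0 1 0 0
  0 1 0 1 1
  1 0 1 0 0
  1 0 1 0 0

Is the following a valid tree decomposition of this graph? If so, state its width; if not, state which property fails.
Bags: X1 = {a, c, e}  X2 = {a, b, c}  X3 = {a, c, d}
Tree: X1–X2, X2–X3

Yes; width 2.

Vertex coverage: the bags together contain {a, b, c, d, e}, the full vertex set. Edge coverage: each edge of G has both endpoints in at least one bag. Running intersection: for every vertex, the bags containing it form a connected subtree. All three properties hold, so this is a valid tree decomposition of width max|bag| − 1 = 2, and hence tw(G) ≤ 2.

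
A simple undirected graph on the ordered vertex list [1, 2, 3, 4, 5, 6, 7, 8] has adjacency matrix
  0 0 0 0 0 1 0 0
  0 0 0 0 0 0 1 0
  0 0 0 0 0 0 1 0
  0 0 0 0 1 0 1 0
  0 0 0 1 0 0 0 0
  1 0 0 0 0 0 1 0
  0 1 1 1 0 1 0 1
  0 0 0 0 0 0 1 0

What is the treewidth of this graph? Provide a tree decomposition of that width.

Treewidth 1.
One optimal decomposition is:
Bags: B1 = {3, 7}  B2 = {6, 7}  B3 = {7, 8}  B4 = {1, 6}  B5 = {2, 7}  B6 = {4, 7}  B7 = {4, 5}
Tree: B1–B2, B2–B3, B2–B4, B1–B5, B1–B6, B6–B7

Each bag holds 2 vertices, so the decomposition has width 1, which upper-bounds the treewidth. G has an edge, so its treewidth is at least 1. Hence tw(G) = 1 exactly.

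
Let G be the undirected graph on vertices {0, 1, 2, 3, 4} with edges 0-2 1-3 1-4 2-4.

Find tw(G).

A width-1 tree decomposition is:
Bags: B1 = {0, 2}  B2 = {2, 4}  B3 = {1, 4}  B4 = {1, 3}
Tree: B1–B2, B2–B3, B3–B4
The largest bag has 2 vertices, giving width 1; this decomposition certifies tw(G) ≤ 1. Any graph with an edge has treewidth ≥ 1, and G has the edge 0–2. Combining the bounds, tw(G) = 1.

1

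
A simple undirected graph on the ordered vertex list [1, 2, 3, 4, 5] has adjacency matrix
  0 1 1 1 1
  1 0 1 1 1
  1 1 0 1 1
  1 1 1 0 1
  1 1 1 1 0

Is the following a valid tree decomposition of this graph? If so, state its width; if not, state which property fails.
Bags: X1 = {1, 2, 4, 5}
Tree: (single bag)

A tree decomposition must satisfy three properties: every vertex lies in some bag; for every edge, both endpoints lie together in some bag; and for every vertex, the bags containing it form a connected subtree. Here vertex 3 appears in no bag, so the decomposition is invalid.

No — vertex 3 appears in no bag.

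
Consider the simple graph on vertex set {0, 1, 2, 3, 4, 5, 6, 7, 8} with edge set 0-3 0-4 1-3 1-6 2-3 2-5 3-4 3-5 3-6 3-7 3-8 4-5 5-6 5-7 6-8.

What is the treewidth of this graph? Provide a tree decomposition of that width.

Treewidth 2.
One such decomposition:
Bags: B1 = {2, 3, 5}  B2 = {3, 5, 6}  B3 = {3, 6, 8}  B4 = {3, 5, 7}  B5 = {1, 3, 6}  B6 = {3, 4, 5}  B7 = {0, 3, 4}
Tree: B1–B2, B2–B3, B1–B4, B2–B5, B1–B6, B6–B7

Every bag has size at most 3, so the width is 3 − 1 = 2 and tw(G) ≤ 2. On the other hand G contains the 3-clique {0, 3, 4}. A clique must lie in a single bag of any decomposition, so no decomposition can have width below 2. Hence tw(G) = 2 exactly.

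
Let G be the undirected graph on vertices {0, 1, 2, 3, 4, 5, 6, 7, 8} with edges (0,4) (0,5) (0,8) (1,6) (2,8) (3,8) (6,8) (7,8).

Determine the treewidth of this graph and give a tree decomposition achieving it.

Treewidth 1.
One optimal decomposition is:
Bags: B1 = {6, 8}  B2 = {2, 8}  B3 = {0, 8}  B4 = {1, 6}  B5 = {0, 5}  B6 = {3, 8}  B7 = {0, 4}  B8 = {7, 8}
Tree: B1–B2, B1–B3, B1–B4, B3–B5, B3–B6, B3–B7, B1–B8

Each bag holds 2 vertices, so the decomposition has width 1, which upper-bounds the treewidth. Any graph with an edge has treewidth ≥ 1, and G has the edge 6–8. Hence tw(G) = 1 exactly.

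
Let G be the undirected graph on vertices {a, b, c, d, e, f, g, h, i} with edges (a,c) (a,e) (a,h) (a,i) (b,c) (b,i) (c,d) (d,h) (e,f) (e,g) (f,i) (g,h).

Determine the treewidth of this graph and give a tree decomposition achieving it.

Every bag has size at most 4, so the width is 4 − 1 = 3 and tw(G) ≤ 3. For the lower bound: the 4 vertex sets {d,g,h}, {e}, {a}, {b,c,f,i} are disjoint, each induces a connected subgraph, and every pair is joined by at least one edge of G. Contracting each set to a single vertex therefore yields K_{4} as a minor, and since treewidth is minor-monotone, tw(G) ≥ tw(K_{4}) = 3. The upper and lower bounds meet at 3, so that is the treewidth.

Treewidth 3.
One optimal decomposition is:
Bags: B1 = {d, e, g, h}  B2 = {a, d, e, h}  B3 = {a, c, d, e}  B4 = {a, c, e, f}  B5 = {a, c, f, i}  B6 = {b, c, f, i}
Tree: B1–B2, B2–B3, B3–B4, B4–B5, B5–B6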